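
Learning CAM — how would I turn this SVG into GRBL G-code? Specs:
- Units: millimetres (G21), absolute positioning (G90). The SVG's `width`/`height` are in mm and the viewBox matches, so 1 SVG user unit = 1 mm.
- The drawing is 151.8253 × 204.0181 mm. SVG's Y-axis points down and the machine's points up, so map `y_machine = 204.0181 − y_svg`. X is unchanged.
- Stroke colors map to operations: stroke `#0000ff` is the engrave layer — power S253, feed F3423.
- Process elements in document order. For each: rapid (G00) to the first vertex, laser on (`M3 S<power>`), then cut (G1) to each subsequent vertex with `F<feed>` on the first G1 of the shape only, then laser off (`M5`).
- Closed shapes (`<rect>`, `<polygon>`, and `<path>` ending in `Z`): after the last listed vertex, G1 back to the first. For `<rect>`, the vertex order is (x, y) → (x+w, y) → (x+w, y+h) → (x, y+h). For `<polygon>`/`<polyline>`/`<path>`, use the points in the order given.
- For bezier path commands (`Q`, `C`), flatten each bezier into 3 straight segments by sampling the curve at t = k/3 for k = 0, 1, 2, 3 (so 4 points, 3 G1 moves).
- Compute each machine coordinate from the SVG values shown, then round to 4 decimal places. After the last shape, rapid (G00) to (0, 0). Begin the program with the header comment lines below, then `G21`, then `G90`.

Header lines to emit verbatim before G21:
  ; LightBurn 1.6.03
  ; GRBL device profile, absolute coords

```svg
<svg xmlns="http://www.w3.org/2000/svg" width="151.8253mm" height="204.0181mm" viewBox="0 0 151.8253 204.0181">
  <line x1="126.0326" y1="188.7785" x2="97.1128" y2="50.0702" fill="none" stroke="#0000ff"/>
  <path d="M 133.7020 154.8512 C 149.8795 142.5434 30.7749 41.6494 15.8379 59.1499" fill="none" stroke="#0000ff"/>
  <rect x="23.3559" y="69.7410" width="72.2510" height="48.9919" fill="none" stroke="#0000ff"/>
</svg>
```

viewBox `0 0 151.8253 204.0181` with mm width/height → 1 unit = 1 mm. Flip: y_m = 204.0181 − y_svg.

**Shape 1** — `<line>` line segment, stroke `#0000ff` → engrave (S253, F3423). Machine vertices: (126.0326,15.2396) → (97.1128,153.9479). Open path.

**Shape 2** — `<path>` cubic bezier, stroke `#0000ff` → engrave (S253, F3423). Control points (SVG): P0=(133.7020,154.8512), P1=(149.8795,142.5434), P2=(30.7749,41.6494), P3=(15.8379,59.1499); sampled at t=k/3. Machine vertices: (133.7020,49.1669) → (113.6540,83.3375) → (56.6289,130.5698) → (15.8379,144.8682). Open path.

**Shape 3** — `<rect>` rectangle, stroke `#0000ff` → engrave (S253, F3423). Machine vertices: (23.3559,134.2771) → (95.6069,134.2771) → (95.6069,85.2852) → (23.3559,85.2852) → (23.3559,134.2771). Closed: final G1 returns to the first vertex.

; LightBurn 1.6.03
; GRBL device profile, absolute coords
G21
G90
G00 X126.0326 Y15.2396
M3 S253
G1 X97.1128 Y153.9479 F3423
M5
G00 X133.7020 Y49.1669
M3 S253
G1 X113.6540 Y83.3375 F3423
G1 X56.6289 Y130.5698
G1 X15.8379 Y144.8682
M5
G00 X23.3559 Y134.2771
M3 S253
G1 X95.6069 Y134.2771 F3423
G1 X95.6069 Y85.2852
G1 X23.3559 Y85.2852
G1 X23.3559 Y134.2771
M5
G00 X0.0000 Y0.0000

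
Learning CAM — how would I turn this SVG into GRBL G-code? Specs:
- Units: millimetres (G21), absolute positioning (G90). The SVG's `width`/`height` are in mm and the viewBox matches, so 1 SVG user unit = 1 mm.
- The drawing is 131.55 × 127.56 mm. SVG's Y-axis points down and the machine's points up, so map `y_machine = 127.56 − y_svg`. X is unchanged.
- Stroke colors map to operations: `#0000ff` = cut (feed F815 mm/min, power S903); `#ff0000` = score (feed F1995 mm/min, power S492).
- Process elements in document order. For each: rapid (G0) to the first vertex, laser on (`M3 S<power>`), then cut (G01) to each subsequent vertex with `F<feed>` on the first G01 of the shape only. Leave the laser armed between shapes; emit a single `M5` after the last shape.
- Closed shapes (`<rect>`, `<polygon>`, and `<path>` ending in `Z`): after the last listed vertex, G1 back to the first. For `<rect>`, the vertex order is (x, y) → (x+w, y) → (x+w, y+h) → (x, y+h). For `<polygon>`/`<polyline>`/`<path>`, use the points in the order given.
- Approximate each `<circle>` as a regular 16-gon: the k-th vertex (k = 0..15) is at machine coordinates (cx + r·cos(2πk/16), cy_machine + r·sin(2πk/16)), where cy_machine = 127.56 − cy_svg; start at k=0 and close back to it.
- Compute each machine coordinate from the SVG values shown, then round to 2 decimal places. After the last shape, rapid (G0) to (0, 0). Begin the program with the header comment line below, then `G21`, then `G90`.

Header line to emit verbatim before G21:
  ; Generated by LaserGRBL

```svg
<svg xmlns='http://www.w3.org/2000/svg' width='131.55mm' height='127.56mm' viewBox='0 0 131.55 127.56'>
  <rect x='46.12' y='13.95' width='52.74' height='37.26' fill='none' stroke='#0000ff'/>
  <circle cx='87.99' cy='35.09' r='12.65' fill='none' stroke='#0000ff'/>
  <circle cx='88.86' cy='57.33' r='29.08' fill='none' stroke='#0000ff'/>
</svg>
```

; Generated by LaserGRBL
G21
G90
G0 X46.12 Y113.61
M3 S903
G01 X98.86 Y113.61 F815
G01 X98.86 Y76.35
G01 X46.12 Y76.35
G01 X46.12 Y113.61
G0 X100.64 Y92.47
M3 S903
G01 X99.68 Y97.31 F815
G01 X96.93 Y101.41
G01 X92.83 Y104.16
G01 X87.99 Y105.12
G01 X83.15 Y104.16
G01 X79.05 Y101.41
G01 X76.30 Y97.31
G01 X75.34 Y92.47
G01 X76.30 Y87.63
G01 X79.05 Y83.53
G01 X83.15 Y80.78
G01 X87.99 Y79.82
G01 X92.83 Y80.78
G01 X96.93 Y83.53
G01 X99.68 Y87.63
G01 X100.64 Y92.47
G0 X117.94 Y70.23
M3 S903
G01 X115.73 Y81.36 F815
G01 X109.42 Y90.79
G01 X99.99 Y97.10
G01 X88.86 Y99.31
G01 X77.73 Y97.10
G01 X68.30 Y90.79
G01 X61.99 Y81.36
G01 X59.78 Y70.23
G01 X61.99 Y59.10
G01 X68.30 Y49.67
G01 X77.73 Y43.36
G01 X88.86 Y41.15
G01 X99.99 Y43.36
G01 X109.42 Y49.67
G01 X115.73 Y59.10
G01 X117.94 Y70.23
M5
G0 X0.00 Y0.00

Since the viewBox matches the mm dimensions, user units are millimetres directly. The only transform is the Y-flip y_m = 127.56 − y_svg.

Shape 1 is a rectangle drawn with `<rect>`. Its stroke #0000ff means cut at S903, F815. After flipping Y the toolpath is (46.12,113.61) → (98.86,113.61) → (98.86,76.35) → (46.12,76.35) → (46.12,113.61), returning to the start.

Shape 2 is a circle drawn with `<circle>`. Its stroke #0000ff means cut at S903, F815. After flipping Y the toolpath is (100.64,92.47) → (99.68,97.31) → (96.93,101.41) → (92.83,104.16) → (87.99,105.12) → (83.15,104.16) → (79.05,101.41) → (76.30,97.31) → (75.34,92.47) → (76.30,87.63) → (79.05,83.53) → (83.15,80.78) → (87.99,79.82) → (92.83,80.78) → (96.93,83.53) → (99.68,87.63) → (100.64,92.47), returning to the start.

Shape 3 is a circle drawn with `<circle>`. Its stroke #0000ff means cut at S903, F815. After flipping Y the toolpath is (117.94,70.23) → (115.73,81.36) → (109.42,90.79) → (99.99,97.10) → (88.86,99.31) → (77.73,97.10) → (68.30,90.79) → (61.99,81.36) → (59.78,70.23) → (61.99,59.10) → (68.30,49.67) → (77.73,43.36) → (88.86,41.15) → (99.99,43.36) → (109.42,49.67) → (115.73,59.10) → (117.94,70.23), returning to the start.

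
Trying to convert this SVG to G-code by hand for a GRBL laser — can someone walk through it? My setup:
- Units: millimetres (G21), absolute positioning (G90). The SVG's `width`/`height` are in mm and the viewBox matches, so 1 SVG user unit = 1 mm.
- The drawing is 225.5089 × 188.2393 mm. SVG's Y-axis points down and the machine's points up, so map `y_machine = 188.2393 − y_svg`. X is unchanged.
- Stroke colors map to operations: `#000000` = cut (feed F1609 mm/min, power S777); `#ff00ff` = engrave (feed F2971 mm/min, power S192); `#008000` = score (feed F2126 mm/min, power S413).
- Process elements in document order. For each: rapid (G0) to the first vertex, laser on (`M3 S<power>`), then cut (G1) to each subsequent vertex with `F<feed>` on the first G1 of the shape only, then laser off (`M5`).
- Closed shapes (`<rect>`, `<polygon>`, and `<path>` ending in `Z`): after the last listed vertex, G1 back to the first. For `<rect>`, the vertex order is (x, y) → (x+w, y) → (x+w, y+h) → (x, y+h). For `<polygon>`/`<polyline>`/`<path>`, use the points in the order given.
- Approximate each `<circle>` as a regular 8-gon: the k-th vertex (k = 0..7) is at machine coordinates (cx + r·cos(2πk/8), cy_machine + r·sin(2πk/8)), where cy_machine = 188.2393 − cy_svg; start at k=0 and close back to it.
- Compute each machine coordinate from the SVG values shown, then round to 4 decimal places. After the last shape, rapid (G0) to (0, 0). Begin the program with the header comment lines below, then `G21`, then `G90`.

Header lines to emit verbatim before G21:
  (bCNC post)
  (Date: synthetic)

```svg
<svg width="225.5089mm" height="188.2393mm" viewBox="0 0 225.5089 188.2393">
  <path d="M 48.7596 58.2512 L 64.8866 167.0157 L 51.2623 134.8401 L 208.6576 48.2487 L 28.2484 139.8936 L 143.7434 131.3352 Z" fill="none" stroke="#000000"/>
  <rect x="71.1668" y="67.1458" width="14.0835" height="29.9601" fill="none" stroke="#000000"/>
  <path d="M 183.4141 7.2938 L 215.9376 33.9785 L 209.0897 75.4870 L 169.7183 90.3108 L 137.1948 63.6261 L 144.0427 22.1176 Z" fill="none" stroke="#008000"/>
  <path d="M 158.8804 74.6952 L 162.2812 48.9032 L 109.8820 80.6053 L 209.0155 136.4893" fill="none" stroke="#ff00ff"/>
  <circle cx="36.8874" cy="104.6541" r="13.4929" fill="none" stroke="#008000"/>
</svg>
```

viewBox `0 0 225.5089 188.2393` with mm width/height → 1 unit = 1 mm. Flip: y_m = 188.2393 − y_svg.

**Shape 1** — `<path>` closed polygon, stroke `#000000` → cut (S777, F1609). Machine vertices: (48.7596,129.9881) → (64.8866,21.2236) → (51.2623,53.3992) → (208.6576,139.9906) → (28.2484,48.3457) → (143.7434,56.9041) → (48.7596,129.9881). Closed: final G1 returns to the first vertex.

**Shape 2** — `<rect>` rectangle, stroke `#000000` → cut (S777, F1609). Machine vertices: (71.1668,121.0935) → (85.2503,121.0935) → (85.2503,91.1334) → (71.1668,91.1334) → (71.1668,121.0935). Closed: final G1 returns to the first vertex.

**Shape 3** — `<path>` regular polygon, stroke `#008000` → score (S413, F2126). Machine vertices: (183.4141,180.9455) → (215.9376,154.2608) → (209.0897,112.7523) → (169.7183,97.9285) → (137.1948,124.6132) → (144.0427,166.1217) → (183.4141,180.9455). Closed: final G1 returns to the first vertex.

**Shape 4** — `<path>` open polyline, stroke `#ff00ff` → engrave (S192, F2971). Machine vertices: (158.8804,113.5441) → (162.2812,139.3361) → (109.8820,107.6340) → (209.0155,51.7500). Open path.

**Shape 5** — `<circle>` circle, stroke `#008000` → score (S413, F2126). Machine vertices: (50.3803,83.5852) → (46.4283,93.1261) → (36.8874,97.0781) → (27.3465,93.1261) → (23.3945,83.5852) → (27.3465,74.0443) → (36.8874,70.0923) → (46.4283,74.0443) → (50.3803,83.5852). Closed: final G1 returns to the first vertex.

(bCNC post)
(Date: synthetic)
G21
G90
G0 X48.7596 Y129.9881
M3 S777
G1 X64.8866 Y21.2236 F1609
G1 X51.2623 Y53.3992
G1 X208.6576 Y139.9906
G1 X28.2484 Y48.3457
G1 X143.7434 Y56.9041
G1 X48.7596 Y129.9881
M5
G0 X71.1668 Y121.0935
M3 S777
G1 X85.2503 Y121.0935 F1609
G1 X85.2503 Y91.1334
G1 X71.1668 Y91.1334
G1 X71.1668 Y121.0935
M5
G0 X183.4141 Y180.9455
M3 S413
G1 X215.9376 Y154.2608 F2126
G1 X209.0897 Y112.7523
G1 X169.7183 Y97.9285
G1 X137.1948 Y124.6132
G1 X144.0427 Y166.1217
G1 X183.4141 Y180.9455
M5
G0 X158.8804 Y113.5441
M3 S192
G1 X162.2812 Y139.3361 F2971
G1 X109.8820 Y107.6340
G1 X209.0155 Y51.7500
M5
G0 X50.3803 Y83.5852
M3 S413
G1 X46.4283 Y93.1261 F2126
G1 X36.8874 Y97.0781
G1 X27.3465 Y93.1261
G1 X23.3945 Y83.5852
G1 X27.3465 Y74.0443
G1 X36.8874 Y70.0923
G1 X46.4283 Y74.0443
G1 X50.3803 Y83.5852
M5
G0 X0.0000 Y0.0000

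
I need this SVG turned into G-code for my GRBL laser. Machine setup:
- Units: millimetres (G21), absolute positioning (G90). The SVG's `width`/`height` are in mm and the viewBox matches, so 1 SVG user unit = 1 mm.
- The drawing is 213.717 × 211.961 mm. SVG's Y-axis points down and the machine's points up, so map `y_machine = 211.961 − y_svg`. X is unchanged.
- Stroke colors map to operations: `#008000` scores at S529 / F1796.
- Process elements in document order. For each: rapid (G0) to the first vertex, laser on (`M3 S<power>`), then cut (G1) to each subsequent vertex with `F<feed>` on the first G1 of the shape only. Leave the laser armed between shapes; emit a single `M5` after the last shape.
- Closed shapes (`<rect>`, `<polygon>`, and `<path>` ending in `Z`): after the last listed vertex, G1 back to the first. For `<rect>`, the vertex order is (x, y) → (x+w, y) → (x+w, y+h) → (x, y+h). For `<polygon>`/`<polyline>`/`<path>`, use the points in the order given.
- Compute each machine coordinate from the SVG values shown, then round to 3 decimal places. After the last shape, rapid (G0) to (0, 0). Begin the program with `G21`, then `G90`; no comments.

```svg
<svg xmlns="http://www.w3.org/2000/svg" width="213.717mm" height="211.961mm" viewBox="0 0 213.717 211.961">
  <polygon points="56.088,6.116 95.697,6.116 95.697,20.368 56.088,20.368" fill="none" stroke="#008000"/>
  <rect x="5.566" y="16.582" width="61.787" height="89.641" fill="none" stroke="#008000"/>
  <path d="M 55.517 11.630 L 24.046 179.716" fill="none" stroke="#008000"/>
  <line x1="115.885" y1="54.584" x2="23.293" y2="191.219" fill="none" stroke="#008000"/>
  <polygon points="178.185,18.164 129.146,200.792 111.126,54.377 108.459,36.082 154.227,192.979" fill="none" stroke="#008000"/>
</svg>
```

1 u = 1 mm; y_m = 211.961 − y.

[1] `<polygon>` rectangle, #008000→score S529 F1796: (56.088,205.845) → (95.697,205.845) → (95.697,191.593) → (56.088,191.593) → (56.088,205.845) (closed)

[2] `<rect>` rectangle, #008000→score S529 F1796: (5.566,195.379) → (67.353,195.379) → (67.353,105.738) → (5.566,105.738) → (5.566,195.379) (closed)

[3] `<path>` line segment, #008000→score S529 F1796: (55.517,200.331) → (24.046,32.245)

[4] `<line>` line segment, #008000→score S529 F1796: (115.885,157.377) → (23.293,20.742)

[5] `<polygon>` closed polygon, #008000→score S529 F1796: (178.185,193.797) → (129.146,11.169) → (111.126,157.584) → (108.459,175.879) → (154.227,18.982) → (178.185,193.797) (closed)

G21
G90
G0 X56.088 Y205.845
M3 S529
G1 X95.697 Y205.845 F1796
G1 X95.697 Y191.593
G1 X56.088 Y191.593
G1 X56.088 Y205.845
G0 X5.566 Y195.379
M3 S529
G1 X67.353 Y195.379 F1796
G1 X67.353 Y105.738
G1 X5.566 Y105.738
G1 X5.566 Y195.379
G0 X55.517 Y200.331
M3 S529
G1 X24.046 Y32.245 F1796
G0 X115.885 Y157.377
M3 S529
G1 X23.293 Y20.742 F1796
G0 X178.185 Y193.797
M3 S529
G1 X129.146 Y11.169 F1796
G1 X111.126 Y157.584
G1 X108.459 Y175.879
G1 X154.227 Y18.982
G1 X178.185 Y193.797
M5
G0 X0.000 Y0.000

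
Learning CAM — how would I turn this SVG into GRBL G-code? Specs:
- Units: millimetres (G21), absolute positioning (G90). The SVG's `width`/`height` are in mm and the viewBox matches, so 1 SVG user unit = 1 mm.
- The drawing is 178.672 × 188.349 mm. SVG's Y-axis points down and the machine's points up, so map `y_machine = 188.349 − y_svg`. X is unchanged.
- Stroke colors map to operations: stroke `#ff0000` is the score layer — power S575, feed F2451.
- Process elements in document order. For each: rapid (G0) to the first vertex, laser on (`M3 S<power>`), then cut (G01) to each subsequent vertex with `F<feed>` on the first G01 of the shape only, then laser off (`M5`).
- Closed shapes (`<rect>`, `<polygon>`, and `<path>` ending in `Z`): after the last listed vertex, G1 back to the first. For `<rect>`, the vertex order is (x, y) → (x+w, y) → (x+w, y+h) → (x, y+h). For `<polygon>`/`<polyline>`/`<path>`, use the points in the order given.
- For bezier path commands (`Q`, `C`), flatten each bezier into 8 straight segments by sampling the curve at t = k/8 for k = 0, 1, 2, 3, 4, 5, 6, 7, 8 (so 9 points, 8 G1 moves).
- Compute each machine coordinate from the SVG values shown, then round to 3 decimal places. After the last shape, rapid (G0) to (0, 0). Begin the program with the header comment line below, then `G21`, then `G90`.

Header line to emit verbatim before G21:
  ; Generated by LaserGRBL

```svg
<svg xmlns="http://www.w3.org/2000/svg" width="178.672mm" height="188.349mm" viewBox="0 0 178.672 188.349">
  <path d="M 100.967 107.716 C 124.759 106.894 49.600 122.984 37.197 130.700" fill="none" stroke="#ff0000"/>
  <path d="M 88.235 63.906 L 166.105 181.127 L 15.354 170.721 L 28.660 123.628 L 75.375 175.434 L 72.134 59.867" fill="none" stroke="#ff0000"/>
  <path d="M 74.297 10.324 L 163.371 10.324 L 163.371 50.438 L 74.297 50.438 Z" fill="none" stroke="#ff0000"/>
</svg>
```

; Generated by LaserGRBL
G21
G90
G0 X100.967 Y80.633
M3 S575
G01 X105.567 Y80.198 F2451
G01 X102.784 Y78.474
G01 X94.516 Y75.756
G01 X82.655 Y72.343
G01 X69.098 Y68.529
G01 X55.739 Y64.611
G01 X44.474 Y60.886
G01 X37.197 Y57.649
M5
G0 X88.235 Y124.443
M3 S575
G01 X166.105 Y7.222 F2451
G01 X15.354 Y17.628
G01 X28.660 Y64.721
G01 X75.375 Y12.915
G01 X72.134 Y128.482
M5
G0 X74.297 Y178.025
M3 S575
G01 X163.371 Y178.025 F2451
G01 X163.371 Y137.911
G01 X74.297 Y137.911
G01 X74.297 Y178.025
M5
G0 X0.000 Y0.000

viewBox `0 0 178.672 188.349` with mm width/height → 1 unit = 1 mm. Flip: y_m = 188.349 − y_svg.

**Shape 1** — `<path>` cubic bezier, stroke `#ff0000` → score (S575, F2451). Control points (SVG): P0=(100.967,107.716), P1=(124.759,106.894), P2=(49.600,122.984), P3=(37.197,130.700); sampled at t=k/8. Machine vertices: (100.967,80.633) → (105.567,80.198) → (102.784,78.474) → (94.516,75.756) → (82.655,72.343) → (69.098,68.529) → (55.739,64.611) → (44.474,60.886) → (37.197,57.649). Open path.

**Shape 2** — `<path>` open polyline, stroke `#ff0000` → score (S575, F2451). Machine vertices: (88.235,124.443) → (166.105,7.222) → (15.354,17.628) → (28.660,64.721) → (75.375,12.915) → (72.134,128.482). Open path.

**Shape 3** — `<path>` rectangle, stroke `#ff0000` → score (S575, F2451). Machine vertices: (74.297,178.025) → (163.371,178.025) → (163.371,137.911) → (74.297,137.911) → (74.297,178.025). Closed: final G1 returns to the first vertex.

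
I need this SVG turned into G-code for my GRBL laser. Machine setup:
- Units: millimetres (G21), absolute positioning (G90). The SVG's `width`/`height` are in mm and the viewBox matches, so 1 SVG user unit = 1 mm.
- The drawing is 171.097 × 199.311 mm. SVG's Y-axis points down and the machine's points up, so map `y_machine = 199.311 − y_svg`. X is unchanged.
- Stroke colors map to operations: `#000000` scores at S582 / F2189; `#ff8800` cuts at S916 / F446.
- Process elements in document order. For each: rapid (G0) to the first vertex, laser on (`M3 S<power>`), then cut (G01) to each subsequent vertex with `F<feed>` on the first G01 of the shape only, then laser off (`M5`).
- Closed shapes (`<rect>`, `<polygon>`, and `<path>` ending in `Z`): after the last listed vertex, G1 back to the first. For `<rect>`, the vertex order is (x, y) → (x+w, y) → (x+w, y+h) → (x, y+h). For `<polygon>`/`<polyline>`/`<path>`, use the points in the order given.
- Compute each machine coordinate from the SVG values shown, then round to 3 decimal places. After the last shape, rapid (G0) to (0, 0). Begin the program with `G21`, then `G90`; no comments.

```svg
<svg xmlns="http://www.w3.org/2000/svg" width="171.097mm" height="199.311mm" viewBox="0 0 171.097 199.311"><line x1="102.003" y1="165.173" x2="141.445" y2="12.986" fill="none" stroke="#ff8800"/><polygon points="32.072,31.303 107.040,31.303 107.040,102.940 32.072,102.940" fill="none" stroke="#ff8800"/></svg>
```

1 u = 1 mm; y_m = 199.311 − y.

[1] `<line>` line segment, #ff8800→cut S916 F446: (102.003,34.138) → (141.445,186.325)

[2] `<polygon>` rectangle, #ff8800→cut S916 F446: (32.072,168.008) → (107.040,168.008) → (107.040,96.371) → (32.072,96.371) → (32.072,168.008) (closed)

G21
G90
G0 X102.003 Y34.138
M3 S916
G01 X141.445 Y186.325 F446
M5
G0 X32.072 Y168.008
M3 S916
G01 X107.040 Y168.008 F446
G01 X107.040 Y96.371
G01 X32.072 Y96.371
G01 X32.072 Y168.008
M5
G0 X0.000 Y0.000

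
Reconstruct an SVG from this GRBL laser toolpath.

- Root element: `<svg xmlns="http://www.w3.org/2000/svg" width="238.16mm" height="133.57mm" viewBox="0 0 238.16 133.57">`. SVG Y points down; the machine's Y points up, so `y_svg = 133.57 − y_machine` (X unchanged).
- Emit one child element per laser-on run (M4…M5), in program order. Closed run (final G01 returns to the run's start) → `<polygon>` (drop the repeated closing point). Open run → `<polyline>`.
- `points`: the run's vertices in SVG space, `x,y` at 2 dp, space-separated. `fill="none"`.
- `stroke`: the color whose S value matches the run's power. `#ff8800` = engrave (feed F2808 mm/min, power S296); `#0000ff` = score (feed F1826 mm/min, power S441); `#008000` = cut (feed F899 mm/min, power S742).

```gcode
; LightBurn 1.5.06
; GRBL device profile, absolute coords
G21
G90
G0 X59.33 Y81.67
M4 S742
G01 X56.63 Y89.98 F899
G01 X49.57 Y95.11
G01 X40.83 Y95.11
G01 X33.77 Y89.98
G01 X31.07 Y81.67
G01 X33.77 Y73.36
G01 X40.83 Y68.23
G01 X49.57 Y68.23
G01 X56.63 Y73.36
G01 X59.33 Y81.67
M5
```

<svg xmlns="http://www.w3.org/2000/svg" width="238.16mm" height="133.57mm" viewBox="0 0 238.16 133.57">
  <polygon points="59.33,51.90 56.63,43.59 49.57,38.46 40.83,38.46 33.77,43.59 31.07,51.90 33.77,60.21 40.83,65.34 49.57,65.34 56.63,60.21" fill="none" stroke="#008000"/>
</svg>

Each laser-on run becomes one SVG element. Flip Y back into SVG space with y_svg = 133.57 − y_machine. Every run uses S742, so all elements get stroke `#008000` (cut).

Run 1: The run returns to its start, so emit a `<polygon>` with points (Y-flipped): 59.33,51.90 56.63,43.59 49.57,38.46 40.83,38.46 33.77,43.59 31.07,51.90 33.77,60.21 40.83,65.34 49.57,65.34 56.63,60.21.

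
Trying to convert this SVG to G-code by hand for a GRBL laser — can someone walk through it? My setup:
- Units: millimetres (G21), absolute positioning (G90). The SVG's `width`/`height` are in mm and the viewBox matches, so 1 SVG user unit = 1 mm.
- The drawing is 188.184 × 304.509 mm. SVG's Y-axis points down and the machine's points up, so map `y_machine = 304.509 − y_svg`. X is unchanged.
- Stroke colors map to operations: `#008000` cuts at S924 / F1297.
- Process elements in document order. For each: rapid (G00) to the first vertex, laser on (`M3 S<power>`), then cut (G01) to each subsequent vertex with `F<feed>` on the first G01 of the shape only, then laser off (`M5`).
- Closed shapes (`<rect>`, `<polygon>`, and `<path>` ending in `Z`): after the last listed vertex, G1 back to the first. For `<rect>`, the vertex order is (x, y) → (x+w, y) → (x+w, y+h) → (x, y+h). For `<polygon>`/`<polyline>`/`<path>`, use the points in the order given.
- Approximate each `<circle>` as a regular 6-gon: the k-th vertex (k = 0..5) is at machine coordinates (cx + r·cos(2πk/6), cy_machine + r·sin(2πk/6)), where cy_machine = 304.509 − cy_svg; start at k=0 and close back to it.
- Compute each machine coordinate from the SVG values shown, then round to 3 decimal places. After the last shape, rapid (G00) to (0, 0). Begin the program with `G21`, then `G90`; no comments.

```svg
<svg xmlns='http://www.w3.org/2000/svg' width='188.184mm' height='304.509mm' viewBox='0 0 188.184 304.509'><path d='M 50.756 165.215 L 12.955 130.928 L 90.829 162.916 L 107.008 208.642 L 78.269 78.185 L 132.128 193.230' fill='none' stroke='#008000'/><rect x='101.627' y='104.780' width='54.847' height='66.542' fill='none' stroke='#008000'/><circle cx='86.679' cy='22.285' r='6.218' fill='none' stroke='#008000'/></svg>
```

1 u = 1 mm; y_m = 304.509 − y.

[1] `<path>` open polyline, #008000→cut S924 F1297: (50.756,139.294) → (12.955,173.581) → (90.829,141.593) → (107.008,95.867) → (78.269,226.324) → (132.128,111.279)

[2] `<rect>` rectangle, #008000→cut S924 F1297: (101.627,199.729) → (156.474,199.729) → (156.474,133.187) → (101.627,133.187) → (101.627,199.729) (closed)

[3] `<circle>` circle, #008000→cut S924 F1297: (92.897,282.224) → (89.788,287.609) → (83.570,287.609) → (80.461,282.224) → (83.570,276.839) → (89.788,276.839) → (92.897,282.224) (closed)

G21
G90
G00 X50.756 Y139.294
M3 S924
G01 X12.955 Y173.581 F1297
G01 X90.829 Y141.593
G01 X107.008 Y95.867
G01 X78.269 Y226.324
G01 X132.128 Y111.279
M5
G00 X101.627 Y199.729
M3 S924
G01 X156.474 Y199.729 F1297
G01 X156.474 Y133.187
G01 X101.627 Y133.187
G01 X101.627 Y199.729
M5
G00 X92.897 Y282.224
M3 S924
G01 X89.788 Y287.609 F1297
G01 X83.570 Y287.609
G01 X80.461 Y282.224
G01 X83.570 Y276.839
G01 X89.788 Y276.839
G01 X92.897 Y282.224
M5
G00 X0.000 Y0.000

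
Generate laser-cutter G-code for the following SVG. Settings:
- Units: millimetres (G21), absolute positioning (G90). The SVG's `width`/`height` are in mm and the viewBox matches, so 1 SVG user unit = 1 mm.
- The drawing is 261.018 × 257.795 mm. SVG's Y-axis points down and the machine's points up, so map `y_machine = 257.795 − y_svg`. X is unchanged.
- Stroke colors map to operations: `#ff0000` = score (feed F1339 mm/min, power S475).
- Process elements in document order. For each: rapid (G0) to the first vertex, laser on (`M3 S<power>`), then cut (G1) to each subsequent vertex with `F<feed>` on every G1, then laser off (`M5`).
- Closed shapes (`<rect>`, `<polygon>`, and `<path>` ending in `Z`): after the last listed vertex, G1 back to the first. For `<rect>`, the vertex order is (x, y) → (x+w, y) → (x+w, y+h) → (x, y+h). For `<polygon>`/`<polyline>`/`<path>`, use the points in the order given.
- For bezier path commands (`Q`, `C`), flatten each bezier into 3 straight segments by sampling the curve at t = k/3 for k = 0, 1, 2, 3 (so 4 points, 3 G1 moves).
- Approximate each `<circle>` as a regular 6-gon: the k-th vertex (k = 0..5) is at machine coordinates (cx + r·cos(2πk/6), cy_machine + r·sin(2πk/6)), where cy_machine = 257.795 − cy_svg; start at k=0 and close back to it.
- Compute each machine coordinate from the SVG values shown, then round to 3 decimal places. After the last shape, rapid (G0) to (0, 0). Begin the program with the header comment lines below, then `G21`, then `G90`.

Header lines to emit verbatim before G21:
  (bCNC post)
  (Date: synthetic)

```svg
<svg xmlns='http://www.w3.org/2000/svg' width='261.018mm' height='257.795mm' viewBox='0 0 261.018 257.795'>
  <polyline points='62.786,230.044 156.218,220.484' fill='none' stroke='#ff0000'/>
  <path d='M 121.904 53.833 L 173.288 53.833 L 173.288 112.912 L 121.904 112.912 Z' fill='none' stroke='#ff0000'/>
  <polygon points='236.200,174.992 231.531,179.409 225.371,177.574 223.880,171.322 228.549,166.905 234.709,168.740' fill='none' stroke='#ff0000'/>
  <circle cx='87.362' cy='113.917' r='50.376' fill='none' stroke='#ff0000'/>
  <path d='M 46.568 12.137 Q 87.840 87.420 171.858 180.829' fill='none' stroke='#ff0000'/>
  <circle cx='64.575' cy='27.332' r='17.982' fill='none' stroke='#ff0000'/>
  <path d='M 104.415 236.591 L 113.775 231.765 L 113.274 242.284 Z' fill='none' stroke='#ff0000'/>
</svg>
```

(bCNC post)
(Date: synthetic)
G21
G90
G0 X62.786 Y27.751
M3 S475
G1 X156.218 Y37.311 F1339
M5
G0 X121.904 Y203.962
M3 S475
G1 X173.288 Y203.962 F1339
G1 X173.288 Y144.883 F1339
G1 X121.904 Y144.883 F1339
G1 X121.904 Y203.962 F1339
M5
G0 X236.200 Y82.803
M3 S475
G1 X231.531 Y78.386 F1339
G1 X225.371 Y80.221 F1339
G1 X223.880 Y86.473 F1339
G1 X228.549 Y90.890 F1339
G1 X234.709 Y89.055 F1339
G1 X236.200 Y82.803 F1339
M5
G0 X137.738 Y143.878
M3 S475
G1 X112.550 Y187.505 F1339
G1 X62.174 Y187.505 F1339
G1 X36.986 Y143.878 F1339
G1 X62.174 Y100.251 F1339
G1 X112.550 Y100.251 F1339
G1 X137.738 Y143.878 F1339
M5
G0 X46.568 Y245.658
M3 S475
G1 X78.832 Y193.455 F1339
G1 X120.596 Y137.225 F1339
G1 X171.858 Y76.966 F1339
M5
G0 X82.557 Y230.463
M3 S475
G1 X73.566 Y246.036 F1339
G1 X55.584 Y246.036 F1339
G1 X46.593 Y230.463 F1339
G1 X55.584 Y214.890 F1339
G1 X73.566 Y214.890 F1339
G1 X82.557 Y230.463 F1339
M5
G0 X104.415 Y21.204
M3 S475
G1 X113.775 Y26.030 F1339
G1 X113.274 Y15.511 F1339
G1 X104.415 Y21.204 F1339
M5
G0 X0.000 Y0.000

1 u = 1 mm; y_m = 257.795 − y.

[1] `<polyline>` line segment, #ff0000→score S475 F1339: (62.786,27.751) → (156.218,37.311)

[2] `<path>` rectangle, #ff0000→score S475 F1339: (121.904,203.962) → (173.288,203.962) → (173.288,144.883) → (121.904,144.883) → (121.904,203.962) (closed)

[3] `<polygon>` regular polygon, #ff0000→score S475 F1339: (236.200,82.803) → (231.531,78.386) → (225.371,80.221) → (223.880,86.473) → (228.549,90.890) → (234.709,89.055) → (236.200,82.803) (closed)

[4] `<circle>` circle, #ff0000→score S475 F1339: (137.738,143.878) → (112.550,187.505) → (62.174,187.505) → (36.986,143.878) → (62.174,100.251) → (112.550,100.251) → (137.738,143.878) (closed)

[5] `<path>` quadratic bezier, #ff0000→score S475 F1339: (46.568,245.658) → (78.832,193.455) → (120.596,137.225) → (171.858,76.966)

[6] `<circle>` circle, #ff0000→score S475 F1339: (82.557,230.463) → (73.566,246.036) → (55.584,246.036) → (46.593,230.463) → (55.584,214.890) → (73.566,214.890) → (82.557,230.463) (closed)

[7] `<path>` regular polygon, #ff0000→score S475 F1339: (104.415,21.204) → (113.775,26.030) → (113.274,15.511) → (104.415,21.204) (closed)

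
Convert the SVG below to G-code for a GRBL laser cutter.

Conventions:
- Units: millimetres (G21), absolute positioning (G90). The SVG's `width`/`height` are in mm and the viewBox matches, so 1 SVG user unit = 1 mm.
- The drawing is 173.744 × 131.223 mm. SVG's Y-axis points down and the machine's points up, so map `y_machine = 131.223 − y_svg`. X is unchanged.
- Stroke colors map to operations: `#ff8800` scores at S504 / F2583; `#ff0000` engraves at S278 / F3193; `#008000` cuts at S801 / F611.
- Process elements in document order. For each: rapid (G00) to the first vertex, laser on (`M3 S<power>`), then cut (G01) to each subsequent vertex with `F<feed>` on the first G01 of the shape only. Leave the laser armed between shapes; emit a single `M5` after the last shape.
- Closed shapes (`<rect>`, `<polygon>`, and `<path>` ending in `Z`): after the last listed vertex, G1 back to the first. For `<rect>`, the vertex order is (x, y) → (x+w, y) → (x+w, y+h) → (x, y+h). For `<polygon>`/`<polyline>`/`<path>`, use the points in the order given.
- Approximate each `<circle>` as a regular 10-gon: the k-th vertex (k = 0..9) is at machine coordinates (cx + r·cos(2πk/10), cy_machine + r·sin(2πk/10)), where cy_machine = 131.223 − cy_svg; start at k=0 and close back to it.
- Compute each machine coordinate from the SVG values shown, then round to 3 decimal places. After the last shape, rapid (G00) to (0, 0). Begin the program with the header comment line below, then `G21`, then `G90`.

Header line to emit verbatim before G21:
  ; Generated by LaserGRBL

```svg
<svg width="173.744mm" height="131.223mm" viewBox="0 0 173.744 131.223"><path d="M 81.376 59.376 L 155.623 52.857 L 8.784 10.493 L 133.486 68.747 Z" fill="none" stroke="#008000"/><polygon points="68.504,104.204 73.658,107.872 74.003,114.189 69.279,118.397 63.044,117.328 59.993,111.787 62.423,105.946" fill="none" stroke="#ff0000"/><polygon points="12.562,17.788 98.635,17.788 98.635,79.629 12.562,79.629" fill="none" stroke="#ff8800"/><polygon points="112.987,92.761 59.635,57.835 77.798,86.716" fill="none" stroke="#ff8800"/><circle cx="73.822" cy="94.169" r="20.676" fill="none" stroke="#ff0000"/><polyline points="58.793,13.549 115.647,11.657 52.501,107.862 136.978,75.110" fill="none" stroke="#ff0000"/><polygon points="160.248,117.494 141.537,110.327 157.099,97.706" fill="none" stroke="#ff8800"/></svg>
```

viewBox `0 0 173.744 131.223` with mm width/height → 1 unit = 1 mm. Flip: y_m = 131.223 − y_svg.

**Shape 1** — `<path>` closed polygon, stroke `#008000` → cut (S801, F611). Machine vertices: (81.376,71.847) → (155.623,78.366) → (8.784,120.730) → (133.486,62.476) → (81.376,71.847). Closed: final G1 returns to the first vertex.

**Shape 2** — `<polygon>` regular polygon, stroke `#ff0000` → engrave (S278, F3193). Machine vertices: (68.504,27.019) → (73.658,23.351) → (74.003,17.034) → (69.279,12.826) → (63.044,13.895) → (59.993,19.436) → (62.423,25.277) → (68.504,27.019). Closed: final G1 returns to the first vertex.

**Shape 3** — `<polygon>` rectangle, stroke `#ff8800` → score (S504, F2583). Machine vertices: (12.562,113.435) → (98.635,113.435) → (98.635,51.594) → (12.562,51.594) → (12.562,113.435). Closed: final G1 returns to the first vertex.

**Shape 4** — `<polygon>` closed polygon, stroke `#ff8800` → score (S504, F2583). Machine vertices: (112.987,38.462) → (59.635,73.388) → (77.798,44.507) → (112.987,38.462). Closed: final G1 returns to the first vertex.

**Shape 5** — `<circle>` circle, stroke `#ff0000` → engrave (S278, F3193). Machine vertices: (94.498,37.054) → (90.549,49.207) → (80.211,56.718) → (67.433,56.718) → (57.095,49.207) → (53.146,37.054) → (57.095,24.901) → (67.433,17.390) → (80.211,17.390) → (90.549,24.901) → (94.498,37.054). Closed: final G1 returns to the first vertex.

**Shape 6** — `<polyline>` open polyline, stroke `#ff0000` → engrave (S278, F3193). Machine vertices: (58.793,117.674) → (115.647,119.566) → (52.501,23.361) → (136.978,56.113). Open path.

**Shape 7** — `<polygon>` regular polygon, stroke `#ff8800` → score (S504, F2583). Machine vertices: (160.248,13.729) → (141.537,20.896) → (157.099,33.517) → (160.248,13.729). Closed: final G1 returns to the first vertex.

; Generated by LaserGRBL
G21
G90
G00 X81.376 Y71.847
M3 S801
G01 X155.623 Y78.366 F611
G01 X8.784 Y120.730
G01 X133.486 Y62.476
G01 X81.376 Y71.847
G00 X68.504 Y27.019
M3 S278
G01 X73.658 Y23.351 F3193
G01 X74.003 Y17.034
G01 X69.279 Y12.826
G01 X63.044 Y13.895
G01 X59.993 Y19.436
G01 X62.423 Y25.277
G01 X68.504 Y27.019
G00 X12.562 Y113.435
M3 S504
G01 X98.635 Y113.435 F2583
G01 X98.635 Y51.594
G01 X12.562 Y51.594
G01 X12.562 Y113.435
G00 X112.987 Y38.462
M3 S504
G01 X59.635 Y73.388 F2583
G01 X77.798 Y44.507
G01 X112.987 Y38.462
G00 X94.498 Y37.054
M3 S278
G01 X90.549 Y49.207 F3193
G01 X80.211 Y56.718
G01 X67.433 Y56.718
G01 X57.095 Y49.207
G01 X53.146 Y37.054
G01 X57.095 Y24.901
G01 X67.433 Y17.390
G01 X80.211 Y17.390
G01 X90.549 Y24.901
G01 X94.498 Y37.054
G00 X58.793 Y117.674
M3 S278
G01 X115.647 Y119.566 F3193
G01 X52.501 Y23.361
G01 X136.978 Y56.113
G00 X160.248 Y13.729
M3 S504
G01 X141.537 Y20.896 F2583
G01 X157.099 Y33.517
G01 X160.248 Y13.729
M5
G00 X0.000 Y0.000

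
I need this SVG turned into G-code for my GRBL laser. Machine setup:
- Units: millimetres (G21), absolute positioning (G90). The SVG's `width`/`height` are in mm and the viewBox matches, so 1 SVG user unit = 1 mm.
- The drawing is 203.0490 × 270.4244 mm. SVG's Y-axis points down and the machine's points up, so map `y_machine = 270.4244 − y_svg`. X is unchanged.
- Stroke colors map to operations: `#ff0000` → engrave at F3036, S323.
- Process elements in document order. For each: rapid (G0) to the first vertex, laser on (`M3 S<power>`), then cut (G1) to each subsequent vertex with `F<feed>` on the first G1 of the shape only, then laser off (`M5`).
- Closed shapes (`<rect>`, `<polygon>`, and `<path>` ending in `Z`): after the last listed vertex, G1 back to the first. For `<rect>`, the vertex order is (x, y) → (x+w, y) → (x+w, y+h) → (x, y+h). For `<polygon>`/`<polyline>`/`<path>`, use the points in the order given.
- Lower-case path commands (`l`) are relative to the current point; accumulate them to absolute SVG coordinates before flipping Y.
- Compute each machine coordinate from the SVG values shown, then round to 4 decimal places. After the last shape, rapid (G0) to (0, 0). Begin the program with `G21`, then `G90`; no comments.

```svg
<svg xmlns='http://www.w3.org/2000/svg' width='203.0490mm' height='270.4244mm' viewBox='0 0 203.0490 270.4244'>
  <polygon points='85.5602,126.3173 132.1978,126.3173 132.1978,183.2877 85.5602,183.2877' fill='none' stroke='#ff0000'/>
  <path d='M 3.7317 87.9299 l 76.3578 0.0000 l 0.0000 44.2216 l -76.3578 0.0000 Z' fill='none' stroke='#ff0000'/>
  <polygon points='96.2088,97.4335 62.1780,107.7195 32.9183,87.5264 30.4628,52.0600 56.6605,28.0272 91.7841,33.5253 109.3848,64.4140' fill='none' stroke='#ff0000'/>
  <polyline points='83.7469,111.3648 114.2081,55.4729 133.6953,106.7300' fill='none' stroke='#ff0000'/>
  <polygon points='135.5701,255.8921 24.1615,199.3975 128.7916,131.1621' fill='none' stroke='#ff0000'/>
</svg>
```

Since the viewBox matches the mm dimensions, user units are millimetres directly. The only transform is the Y-flip y_m = 270.4244 − y_svg.

Shape 1 is a rectangle drawn with `<polygon>`. Its stroke #ff0000 means engrave at S323, F3036. After flipping Y the toolpath is (85.5602,144.1071) → (132.1978,144.1071) → (132.1978,87.1367) → (85.5602,87.1367) → (85.5602,144.1071), returning to the start.

Shape 2 is a rectangle drawn with `<path>`. Its stroke #ff0000 means engrave at S323, F3036. After flipping Y the toolpath is (3.7317,182.4945) → (80.0895,182.4945) → (80.0895,138.2729) → (3.7317,138.2729) → (3.7317,182.4945), returning to the start.

Shape 3 is a regular polygon drawn with `<polygon>`. Its stroke #ff0000 means engrave at S323, F3036. After flipping Y the toolpath is (96.2088,172.9909) → (62.1780,162.7049) → (32.9183,182.8980) → (30.4628,218.3644) → (56.6605,242.3972) → (91.7841,236.8991) → (109.3848,206.0104) → (96.2088,172.9909), returning to the start.

Shape 4 is a open polyline drawn with `<polyline>`. Its stroke #ff0000 means engrave at S323, F3036. After flipping Y the toolpath is (83.7469,159.0596) → (114.2081,214.9515) → (133.6953,163.6944).

Shape 5 is a regular polygon drawn with `<polygon>`. Its stroke #ff0000 means engrave at S323, F3036. After flipping Y the toolpath is (135.5701,14.5323) → (24.1615,71.0269) → (128.7916,139.2623) → (135.5701,14.5323), returning to the start.

G21
G90
G0 X85.5602 Y144.1071
M3 S323
G1 X132.1978 Y144.1071 F3036
G1 X132.1978 Y87.1367
G1 X85.5602 Y87.1367
G1 X85.5602 Y144.1071
M5
G0 X3.7317 Y182.4945
M3 S323
G1 X80.0895 Y182.4945 F3036
G1 X80.0895 Y138.2729
G1 X3.7317 Y138.2729
G1 X3.7317 Y182.4945
M5
G0 X96.2088 Y172.9909
M3 S323
G1 X62.1780 Y162.7049 F3036
G1 X32.9183 Y182.8980
G1 X30.4628 Y218.3644
G1 X56.6605 Y242.3972
G1 X91.7841 Y236.8991
G1 X109.3848 Y206.0104
G1 X96.2088 Y172.9909
M5
G0 X83.7469 Y159.0596
M3 S323
G1 X114.2081 Y214.9515 F3036
G1 X133.6953 Y163.6944
M5
G0 X135.5701 Y14.5323
M3 S323
G1 X24.1615 Y71.0269 F3036
G1 X128.7916 Y139.2623
G1 X135.5701 Y14.5323
M5
G0 X0.0000 Y0.0000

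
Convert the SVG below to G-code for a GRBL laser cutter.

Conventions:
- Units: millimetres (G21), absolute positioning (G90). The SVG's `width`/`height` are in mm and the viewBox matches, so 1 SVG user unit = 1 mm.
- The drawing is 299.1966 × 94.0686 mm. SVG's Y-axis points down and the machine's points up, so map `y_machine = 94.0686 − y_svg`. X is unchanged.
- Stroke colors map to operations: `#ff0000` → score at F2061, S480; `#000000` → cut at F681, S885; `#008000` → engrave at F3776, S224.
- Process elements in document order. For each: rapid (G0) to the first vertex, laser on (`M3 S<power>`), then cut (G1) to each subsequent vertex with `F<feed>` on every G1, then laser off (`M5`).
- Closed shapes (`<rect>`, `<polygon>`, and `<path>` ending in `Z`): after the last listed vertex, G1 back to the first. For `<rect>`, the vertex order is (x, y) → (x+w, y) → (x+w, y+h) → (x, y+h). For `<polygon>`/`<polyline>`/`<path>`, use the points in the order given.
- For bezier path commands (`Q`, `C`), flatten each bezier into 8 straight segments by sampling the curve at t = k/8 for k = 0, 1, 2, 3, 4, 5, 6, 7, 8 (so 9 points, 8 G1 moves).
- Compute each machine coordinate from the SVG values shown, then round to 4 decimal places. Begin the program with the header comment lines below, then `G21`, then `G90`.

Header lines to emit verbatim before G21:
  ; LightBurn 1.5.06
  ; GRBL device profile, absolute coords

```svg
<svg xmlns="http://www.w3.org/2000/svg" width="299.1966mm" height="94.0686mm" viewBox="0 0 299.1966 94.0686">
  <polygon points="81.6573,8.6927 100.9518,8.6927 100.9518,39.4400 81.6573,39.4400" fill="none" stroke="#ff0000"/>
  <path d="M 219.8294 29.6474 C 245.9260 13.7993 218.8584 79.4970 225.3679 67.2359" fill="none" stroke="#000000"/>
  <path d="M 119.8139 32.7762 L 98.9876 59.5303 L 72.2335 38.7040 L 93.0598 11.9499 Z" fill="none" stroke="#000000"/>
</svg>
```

viewBox `0 0 299.1966 94.0686` with mm width/height → 1 unit = 1 mm. Flip: y_m = 94.0686 − y_svg.

**Shape 1** — `<polygon>` rectangle, stroke `#ff0000` → score (S480, F2061). Machine vertices: (81.6573,85.3759) → (100.9518,85.3759) → (100.9518,54.6286) → (81.6573,54.6286) → (81.6573,85.3759). Closed: final G1 returns to the first vertex.

**Shape 2** — `<path>` cubic bezier, stroke `#000000` → cut (S885, F681). Control points (SVG): P0=(219.8294,29.6474), P1=(245.9260,13.7993), P2=(218.8584,79.4970), P3=(225.3679,67.2359); sampled at t=k/8. Machine vertices: (219.8294,64.4212) → (227.2930,66.8533) → (230.7889,63.5097) → (231.3337,56.2596) → (229.9438,46.9721) → (227.6358,37.5165) → (225.4261,29.7619) → (224.3313,25.5776) → (225.3679,26.8327). Open path.

**Shape 3** — `<path>` regular polygon, stroke `#000000` → cut (S885, F681). Machine vertices: (119.8139,61.2924) → (98.9876,34.5383) → (72.2335,55.3646) → (93.0598,82.1187) → (119.8139,61.2924). Closed: final G1 returns to the first vertex.

; LightBurn 1.5.06
; GRBL device profile, absolute coords
G21
G90
G0 X81.6573 Y85.3759
M3 S480
G1 X100.9518 Y85.3759 F2061
G1 X100.9518 Y54.6286 F2061
G1 X81.6573 Y54.6286 F2061
G1 X81.6573 Y85.3759 F2061
M5
G0 X219.8294 Y64.4212
M3 S885
G1 X227.2930 Y66.8533 F681
G1 X230.7889 Y63.5097 F681
G1 X231.3337 Y56.2596 F681
G1 X229.9438 Y46.9721 F681
G1 X227.6358 Y37.5165 F681
G1 X225.4261 Y29.7619 F681
G1 X224.3313 Y25.5776 F681
G1 X225.3679 Y26.8327 F681
M5
G0 X119.8139 Y61.2924
M3 S885
G1 X98.9876 Y34.5383 F681
G1 X72.2335 Y55.3646 F681
G1 X93.0598 Y82.1187 F681
G1 X119.8139 Y61.2924 F681
M5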